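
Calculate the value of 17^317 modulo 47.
Using Fermat: 17^{46} ≡ 1 (mod 47). 317 ≡ 41 (mod 46). So 17^{317} ≡ 17^{41} ≡ 18 (mod 47)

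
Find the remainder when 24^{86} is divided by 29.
By Fermat: 24^{28} ≡ 1 mod 29. 86 = 3×28 + 2. So 24^{86} ≡ 24^{2} ≡ 25 mod 29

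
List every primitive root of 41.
There are φ(40) = 16 primitive roots mod 41: {6, 7, 11, 12, 13, 15, 17, 19, 22, 24, 26, 28, 29, 30, 34, 35}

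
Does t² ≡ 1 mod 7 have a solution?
By Euler's criterion: 1^{3} ≡ 1 mod 7. Since this equals 1, 1 is a QR.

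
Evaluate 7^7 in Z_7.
By repeated squaring mod 7: 7^{1}≡0, 7^{2}≡0, 7^{4}≡0. Then 7^{7} = 7^{4+2+1} ≡ 0 × 0 × 0 ≡ 0 mod 7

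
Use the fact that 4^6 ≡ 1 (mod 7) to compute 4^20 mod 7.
By Fermat: 4^{6} ≡ 1 (mod 7). 20 = 3×6 + 2. So 4^{20} ≡ 4^{2} ≡ 2 (mod 7)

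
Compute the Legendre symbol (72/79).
(72/79) = 72^{39} mod 79 = 1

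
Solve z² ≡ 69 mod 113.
The square roots of 69 mod 113 are 71 and 42. Verify: 71² = 5041 ≡ 69 mod 113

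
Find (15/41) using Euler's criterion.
(15/41) = 15^{20} mod 41 = -1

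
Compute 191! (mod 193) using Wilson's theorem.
(192)! = (191)! × (192) ≡ -1 (mod 193). So (191)! ≡ -1 × (192)^(-1) ≡ (-1)×(-1) = 1 (mod 193)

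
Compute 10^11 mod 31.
By repeated squaring (mod 31): 10^{1}≡10, 10^{2}≡7, 10^{4}≡18, 10^{8}≡14. Then 10^{11} = 10^{8+2+1} ≡ 14 × 7 × 10 ≡ 19 (mod 31)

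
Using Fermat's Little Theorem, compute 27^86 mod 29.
By Fermat: 27^{28} ≡ 1 (mod 29). 86 = 3×28 + 2. So 27^{86} ≡ 27^{2} ≡ 4 (mod 29)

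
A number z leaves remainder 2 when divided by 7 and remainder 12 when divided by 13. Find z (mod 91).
M = 7 × 13 = 91. M₁ = 13, y₁ ≡ 6 (mod 7). M₂ = 7, y₂ ≡ 2 (mod 13). z = 2×13×6 + 12×7×2 ≡ 51 (mod 91)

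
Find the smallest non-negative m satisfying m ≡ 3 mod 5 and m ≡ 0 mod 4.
M = 5 × 4 = 20. M₁ = 4, y₁ ≡ 4 mod 5. M₂ = 5, y₂ ≡ 1 mod 4. m = 3×4×4 + 0×5×1 ≡ 8 mod 20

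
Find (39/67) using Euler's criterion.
(39/67) = 39^{33} mod 67 = 1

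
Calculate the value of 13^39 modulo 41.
By repeated squaring mod 41: 13^{1}≡13, 13^{2}≡5, 13^{4}≡25, 13^{8}≡10, 13^{16}≡18, 13^{32}≡37. Then 13^{39} = 13^{32+4+2+1} ≡ 37 × 25 × 5 × 13 ≡ 19 mod 41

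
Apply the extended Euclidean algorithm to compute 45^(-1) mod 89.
Extended GCD: 45(2) + 89(-1) = 1. So 45^(-1) ≡ 2 (mod 89). Verify: 45 × 2 = 90 ≡ 1 (mod 89)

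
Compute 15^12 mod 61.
By repeated squaring (mod 61): 15^{1}≡15, 15^{2}≡42, 15^{4}≡56, 15^{8}≡25. Then 15^{12} = 15^{8+4} ≡ 25 × 56 ≡ 58 (mod 61)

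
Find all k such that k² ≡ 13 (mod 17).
The square roots of 13 mod 17 are 8 and 9. Verify: 8² = 64 ≡ 13 (mod 17)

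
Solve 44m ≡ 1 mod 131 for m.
Since 131 is prime, by Fermat 44^(-1) ≡ 44^{129} ≡ 3 mod 131. Verify: 44 × 3 = 132 ≡ 1 mod 131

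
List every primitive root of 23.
There are φ(22) = 10 primitive roots mod 23: {5, 7, 10, 11, 14, 15, 17, 19, 20, 21}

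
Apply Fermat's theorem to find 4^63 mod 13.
By Fermat: 4^{12} ≡ 1 mod 13. 63 = 5×12 + 3. So 4^{63} ≡ 4^{3} ≡ 12 mod 13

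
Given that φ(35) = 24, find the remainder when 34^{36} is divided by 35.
By Euler: 34^{24} ≡ 1 mod 35 since gcd(34, 35) = 1. 36 = 1×24 + 12. So 34^{36} ≡ 34^{12} ≡ 1 mod 35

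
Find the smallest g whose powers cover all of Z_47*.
g = 5. Powers: [5, 25, 31, 14, 23, 21, 11, 8, 40, ...] generates all 46 non-zero residues.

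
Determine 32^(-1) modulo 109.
Since 109 is prime, by Fermat 32^(-1) ≡ 32^{107} ≡ 92 (mod 109). Verify: 32 × 92 = 2944 ≡ 1 (mod 109)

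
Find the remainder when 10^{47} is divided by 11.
By Fermat: 10^{10} ≡ 1 (mod 11). 47 = 4×10 + 7. So 10^{47} ≡ 10^{7} ≡ 10 (mod 11)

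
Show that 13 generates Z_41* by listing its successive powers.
13^1, 13^2, ..., 13^{40} mod 41: [13, 5, 24, 25, 38, 2, 26, 10, 7, 9, 35, 4, 11, 20, 14, 18, 29, 8, 22, 40, 28, 36, 17, 16, 3, 39, 15, 31, 34, 32, 6, 37, 30, 21, 27, 23, 12, 33, 19, 1]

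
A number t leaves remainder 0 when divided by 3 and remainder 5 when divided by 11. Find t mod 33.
M = 3 × 11 = 33. M₁ = 11, y₁ ≡ 2 mod 3. M₂ = 3, y₂ ≡ 4 mod 11. t = 0×11×2 + 5×3×4 ≡ 27 mod 33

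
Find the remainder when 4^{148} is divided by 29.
By Fermat: 4^{28} ≡ 1 mod 29. 148 = 5×28 + 8. So 4^{148} ≡ 4^{8} ≡ 25 mod 29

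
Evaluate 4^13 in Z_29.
By repeated squaring (mod 29): 4^{1}≡4, 4^{2}≡16, 4^{4}≡24, 4^{8}≡25. Then 4^{13} = 4^{8+4+1} ≡ 25 × 24 × 4 ≡ 22 (mod 29)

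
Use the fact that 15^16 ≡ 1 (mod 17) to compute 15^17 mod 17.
By Fermat: 15^{16} ≡ 1 (mod 17). So 15^{17} = 15^{16} · 15^{1} ≡ 15^{1} ≡ 15 (mod 17)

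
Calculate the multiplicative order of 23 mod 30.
Powers of 23 mod 30: 23^1≡23, 23^2≡19, 23^3≡17, 23^4≡1. ord_30(23) = 4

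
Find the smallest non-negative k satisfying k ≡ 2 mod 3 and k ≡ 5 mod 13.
M = 3 × 13 = 39. M₁ = 13, y₁ ≡ 1 mod 3. M₂ = 3, y₂ ≡ 9 mod 13. k = 2×13×1 + 5×3×9 ≡ 5 mod 39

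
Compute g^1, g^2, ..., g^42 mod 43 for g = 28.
28^1, 28^2, ..., 28^{42} mod 43: [28, 10, 22, 14, 5, 11, 7, 24, 27, 25, 12, 35, 34, 6, 39, 17, 3, 41, 30, 23, 42, 15, 33, 21, 29, 38, 32, 36, 19, 16, 18, 31, 8, 9, 37, 4, 26, 40, 2, 13, 20, 1]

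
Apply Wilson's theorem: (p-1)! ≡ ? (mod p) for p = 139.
By Wilson's theorem, (138)! ≡ -1 ≡ 138 mod 139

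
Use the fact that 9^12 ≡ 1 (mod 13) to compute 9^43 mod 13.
By Fermat: 9^{12} ≡ 1 (mod 13). 43 = 3×12 + 7. So 9^{43} ≡ 9^{7} ≡ 9 (mod 13)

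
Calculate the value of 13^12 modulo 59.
By repeated squaring mod 59: 13^{1}≡13, 13^{2}≡51, 13^{4}≡5, 13^{8}≡25. Then 13^{12} = 13^{8+4} ≡ 25 × 5 ≡ 7 mod 59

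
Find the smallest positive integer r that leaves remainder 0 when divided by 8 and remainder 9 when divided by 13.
M = 8 × 13 = 104. M₁ = 13, y₁ ≡ 5 (mod 8). M₂ = 8, y₂ ≡ 5 (mod 13). r = 0×13×5 + 9×8×5 ≡ 48 (mod 104)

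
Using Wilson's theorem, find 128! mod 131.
(130)! = (128)! × (129) × (130) ≡ -1 (mod 131). So (128)! ≡ -1 × [(130)(129)]^(-1) ≡ 65 (mod 131)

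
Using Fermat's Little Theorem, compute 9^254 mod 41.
By Fermat: 9^{40} ≡ 1 mod 41. 254 ≡ 14 mod 40. So 9^{254} ≡ 9^{14} ≡ 40 mod 41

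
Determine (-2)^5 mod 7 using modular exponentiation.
By repeated squaring (mod 7): (-2)^{1}≡5, (-2)^{2}≡4, (-2)^{4}≡2. Then (-2)^{5} = (-2)^{4+1} ≡ 2 × 5 ≡ 3 (mod 7)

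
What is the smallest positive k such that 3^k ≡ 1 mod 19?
Powers of 3 mod 19: 3^1≡3, 3^2≡9, 3^3≡8, 3^4≡5, 3^5≡15, 3^6≡7, 3^7≡2, 3^8≡6, 3^9≡18, 3^10≡16, 3^11≡10, 3^12≡11, 3^13≡14, 3^14≡4, 3^15≡12, 3^16≡17, 3^17≡13, 3^18≡1. ord_19(3) = 18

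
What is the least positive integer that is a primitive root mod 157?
g = 5. For each prime q|156: 5^{78}≡156, 5^{52}≡12, 5^{12}≡130, none ≡ 1, so ord_157(5) = 156 and 5 is a primitive root.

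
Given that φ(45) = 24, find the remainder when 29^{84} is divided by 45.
By Euler: 29^{24} ≡ 1 (mod 45) since gcd(29, 45) = 1. 84 = 3×24 + 12. So 29^{84} ≡ 29^{12} ≡ 1 (mod 45)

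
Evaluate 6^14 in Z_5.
Using Fermat: 6^{4} ≡ 1 mod 5. 14 ≡ 2 mod 4. So 6^{14} ≡ 6^{2} ≡ 1 mod 5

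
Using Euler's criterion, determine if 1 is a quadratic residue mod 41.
By Euler's criterion: 1^{20} ≡ 1 (mod 41). Since this equals 1, 1 is a QR.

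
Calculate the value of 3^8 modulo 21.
By repeated squaring mod 21: 3^{1}≡3, 3^{2}≡9, 3^{4}≡18, 3^{8}≡9. So 3^{8} ≡ 9 mod 21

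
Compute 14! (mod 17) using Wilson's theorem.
(16)! = (14)! × (15) × (16) ≡ -1 (mod 17). So (14)! ≡ -1 × [(16)(15)]^(-1) ≡ 8 (mod 17)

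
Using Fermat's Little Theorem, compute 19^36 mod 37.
By Fermat's Little Theorem, 19^{36} ≡ 1 mod 37 since 37 is prime and gcd(19, 37) = 1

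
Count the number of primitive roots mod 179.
A prime p has φ(p-1) primitive roots; here φ(178) = 88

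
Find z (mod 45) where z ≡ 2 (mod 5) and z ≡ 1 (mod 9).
M = 5 × 9 = 45. M₁ = 9, y₁ ≡ 4 (mod 5). M₂ = 5, y₂ ≡ 2 (mod 9). z = 2×9×4 + 1×5×2 ≡ 37 (mod 45)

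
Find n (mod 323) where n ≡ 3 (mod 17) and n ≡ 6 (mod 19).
M = 17 × 19 = 323. M₁ = 19, y₁ ≡ 9 (mod 17). M₂ = 17, y₂ ≡ 9 (mod 19). n = 3×19×9 + 6×17×9 ≡ 139 (mod 323)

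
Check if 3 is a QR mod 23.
By Euler's criterion: 3^{11} ≡ 1 mod 23. Since this equals 1, 3 is a QR.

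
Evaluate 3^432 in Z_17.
Using Fermat: 3^{16} ≡ 1 mod 17. 432 ≡ 0 mod 16. So 3^{432} ≡ 3^{0} ≡ 1 mod 17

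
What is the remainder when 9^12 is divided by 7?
Using Fermat: 9^{6} ≡ 1 mod 7. 12 ≡ 0 mod 6. So 9^{12} ≡ 9^{0} ≡ 1 mod 7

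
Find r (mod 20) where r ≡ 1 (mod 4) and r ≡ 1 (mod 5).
M = 4 × 5 = 20. M₁ = 5, y₁ ≡ 1 (mod 4). M₂ = 4, y₂ ≡ 4 (mod 5). r = 1×5×1 + 1×4×4 ≡ 1 (mod 20)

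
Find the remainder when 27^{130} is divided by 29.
By Fermat: 27^{28} ≡ 1 (mod 29). 130 = 4×28 + 18. So 27^{130} ≡ 27^{18} ≡ 13 (mod 29)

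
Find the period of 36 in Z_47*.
Powers of 36 mod 47: 36^1≡36, 36^2≡27, 36^3≡32, 36^4≡24, 36^5≡18, 36^6≡37, 36^7≡16, 36^8≡12, 36^9≡9, 36^10≡42, 36^11≡8, 36^12≡6, 36^13≡28, 36^14≡21, 36^15≡4, 36^16≡3, 36^17≡14, 36^18≡34, 36^19≡2, 36^20≡25, 36^21≡7, 36^22≡17, 36^23≡1. So the order of 36 is 23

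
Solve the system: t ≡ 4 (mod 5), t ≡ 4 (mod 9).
M = 5 × 9 = 45. M₁ = 9, y₁ ≡ 4 (mod 5). M₂ = 5, y₂ ≡ 2 (mod 9). t = 4×9×4 + 4×5×2 ≡ 4 (mod 45)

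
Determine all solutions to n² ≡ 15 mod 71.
The square roots of 15 mod 71 are 50 and 21. Verify: 50² = 2500 ≡ 15 mod 71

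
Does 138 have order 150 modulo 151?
138^{75} ≡ 1 mod 151 and 75 < 150, so ord_151(138) = 75 ≠ 150 and 138 is not a primitive root.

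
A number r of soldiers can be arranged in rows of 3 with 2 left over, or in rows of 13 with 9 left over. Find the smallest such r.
M = 3 × 13 = 39. M₁ = 13, y₁ ≡ 1 (mod 3). M₂ = 3, y₂ ≡ 9 (mod 13). r = 2×13×1 + 9×3×9 ≡ 35 (mod 39)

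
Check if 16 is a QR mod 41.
By Euler's criterion: 16^{20} ≡ 1 mod 41. Since this equals 1, 16 is a QR.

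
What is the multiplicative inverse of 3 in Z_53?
Since 53 is prime, by Fermat 3^(-1) ≡ 3^{51} ≡ 18 (mod 53). Verify: 3 × 18 = 54 ≡ 1 (mod 53)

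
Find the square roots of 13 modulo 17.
The square roots of 13 mod 17 are 8 and 9. Verify: 8² = 64 ≡ 13 (mod 17)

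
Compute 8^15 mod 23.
By repeated squaring mod 23: 8^{1}≡8, 8^{2}≡18, 8^{4}≡2, 8^{8}≡4. Then 8^{15} = 8^{8+4+2+1} ≡ 4 × 2 × 18 × 8 ≡ 2 mod 23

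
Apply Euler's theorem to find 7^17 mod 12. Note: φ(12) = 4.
By Euler: 7^{4} ≡ 1 mod 12 since gcd(7, 12) = 1. 17 = 4×4 + 1. So 7^{17} ≡ 7^{1} ≡ 7 mod 12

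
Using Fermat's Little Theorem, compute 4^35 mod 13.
By Fermat: 4^{12} ≡ 1 mod 13. 35 = 2×12 + 11. So 4^{35} ≡ 4^{11} ≡ 10 mod 13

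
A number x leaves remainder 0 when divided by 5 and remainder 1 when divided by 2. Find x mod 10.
M = 5 × 2 = 10. M₁ = 2, y₁ ≡ 3 mod 5. M₂ = 5, y₂ ≡ 1 mod 2. x = 0×2×3 + 1×5×1 ≡ 5 mod 10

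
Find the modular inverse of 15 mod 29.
Since 29 is prime, by Fermat 15^(-1) ≡ 15^{27} ≡ 2 (mod 29). Verify: 15 × 2 = 30 ≡ 1 (mod 29)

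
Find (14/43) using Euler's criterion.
(14/43) = 14^{21} mod 43 = 1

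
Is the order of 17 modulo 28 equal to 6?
Powers of 17 mod 28: 17^1≡17, 17^2≡9, 17^3≡13, 17^4≡25, 17^5≡5, 17^6≡1. First k with 17^k≡1 is k=6. Yes, ord_28(17) = 6.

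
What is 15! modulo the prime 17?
(16)! = (15)! × (16) ≡ -1 (mod 17). So (15)! ≡ -1 × (16)^(-1) ≡ (-1)×(-1) = 1 (mod 17)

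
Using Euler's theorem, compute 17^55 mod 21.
By Euler: 17^{12} ≡ 1 mod 21 since gcd(17, 21) = 1. 55 = 4×12 + 7. So 17^{55} ≡ 17^{7} ≡ 17 mod 21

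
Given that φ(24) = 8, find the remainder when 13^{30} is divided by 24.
By Euler: 13^{8} ≡ 1 mod 24 since gcd(13, 24) = 1. 30 = 3×8 + 6. So 13^{30} ≡ 13^{6} ≡ 1 mod 24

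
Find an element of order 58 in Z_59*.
2 has order 58 mod 59 since 2^{58} ≡ 1 mod 59 and no smaller power works.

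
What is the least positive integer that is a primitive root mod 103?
g = 5. For each prime q|102: 5^{51}≡102, 5^{34}≡56, 5^{6}≡72, none ≡ 1, so ord_103(5) = 102 and 5 is a primitive root.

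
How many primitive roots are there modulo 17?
A prime p has φ(p-1) primitive roots; here φ(16) = 8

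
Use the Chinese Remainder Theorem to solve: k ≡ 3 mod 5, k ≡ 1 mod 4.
M = 5 × 4 = 20. M₁ = 4, y₁ ≡ 4 mod 5. M₂ = 5, y₂ ≡ 1 mod 4. k = 3×4×4 + 1×5×1 ≡ 13 mod 20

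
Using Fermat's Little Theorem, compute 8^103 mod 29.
By Fermat: 8^{28} ≡ 1 (mod 29). 103 = 3×28 + 19. So 8^{103} ≡ 8^{19} ≡ 2 (mod 29)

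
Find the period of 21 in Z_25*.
Powers of 21 mod 25: 21^1≡21, 21^2≡16, 21^3≡11, 21^4≡6, 21^5≡1. ord_25(21) = 5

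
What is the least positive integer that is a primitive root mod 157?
g = 5. For each prime q|156: 5^{78}≡156, 5^{52}≡12, 5^{12}≡130, none ≡ 1, so ord_157(5) = 156 and 5 is a primitive root.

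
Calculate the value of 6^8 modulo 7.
Using Fermat: 6^{6} ≡ 1 mod 7. 8 ≡ 2 mod 6. So 6^{8} ≡ 6^{2} ≡ 1 mod 7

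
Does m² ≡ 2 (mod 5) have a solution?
By Euler's criterion: 2^{2} ≡ 4 (mod 5). Since this equals -1 (≡ 4), 2 is not a QR.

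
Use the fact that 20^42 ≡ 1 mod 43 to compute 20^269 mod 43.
By Fermat: 20^{42} ≡ 1 mod 43. 269 ≡ 17 mod 42. So 20^{269} ≡ 20^{17} ≡ 29 mod 43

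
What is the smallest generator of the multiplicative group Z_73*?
g = 5. For each prime q|72: 5^{36}≡72, 5^{24}≡8, none ≡ 1, so ord_73(5) = 72 and 5 is a primitive root.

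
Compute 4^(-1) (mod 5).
Since 5 is prime, by Fermat 4^(-1) ≡ 4^{3} ≡ 4 (mod 5). Verify: 4 × 4 = 16 ≡ 1 (mod 5)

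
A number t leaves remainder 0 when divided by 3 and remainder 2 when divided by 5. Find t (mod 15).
M = 3 × 5 = 15. M₁ = 5, y₁ ≡ 2 (mod 3). M₂ = 3, y₂ ≡ 2 (mod 5). t = 0×5×2 + 2×3×2 ≡ 12 (mod 15)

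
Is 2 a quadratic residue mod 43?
By Euler's criterion: 2^{21} ≡ 42 mod 43. Since this equals -1 (≡ 42), 2 is not a QR.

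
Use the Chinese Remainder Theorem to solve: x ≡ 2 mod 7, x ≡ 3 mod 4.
M = 7 × 4 = 28. M₁ = 4, y₁ ≡ 2 mod 7. M₂ = 7, y₂ ≡ 3 mod 4. x = 2×4×2 + 3×7×3 ≡ 23 mod 28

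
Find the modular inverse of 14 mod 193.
Since 193 is prime, by Fermat 14^(-1) ≡ 14^{191} ≡ 69 (mod 193). Verify: 14 × 69 = 966 ≡ 1 (mod 193)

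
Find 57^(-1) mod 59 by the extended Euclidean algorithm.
Extended GCD: 57(29) + 59(-28) = 1. So 57^(-1) ≡ 29 mod 59. Verify: 57 × 29 = 1653 ≡ 1 mod 59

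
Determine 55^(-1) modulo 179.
Since 179 is prime, by Fermat 55^(-1) ≡ 55^{177} ≡ 166 mod 179. Verify: 55 × 166 = 9130 ≡ 1 mod 179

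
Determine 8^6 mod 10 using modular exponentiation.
By repeated squaring mod 10: 8^{1}≡8, 8^{2}≡4, 8^{4}≡6. Then 8^{6} = 8^{4+2} ≡ 6 × 4 ≡ 4 mod 10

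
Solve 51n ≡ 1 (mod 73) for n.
Since 73 is prime, by Fermat 51^(-1) ≡ 51^{71} ≡ 63 (mod 73). Verify: 51 × 63 = 3213 ≡ 1 (mod 73)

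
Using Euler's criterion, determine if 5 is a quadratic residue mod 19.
By Euler's criterion: 5^{9} ≡ 1 mod 19. Since this equals 1, 5 is a QR.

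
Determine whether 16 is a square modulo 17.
By Euler's criterion: 16^{8} ≡ 1 (mod 17). Since this equals 1, 16 is a QR.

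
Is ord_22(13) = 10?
Powers of 13 mod 22: 13^1≡13, 13^2≡15, 13^3≡19, 13^4≡5, 13^5≡21, 13^6≡9, 13^7≡7, 13^8≡3, 13^9≡17, 13^10≡1. First k with 13^k≡1 is k=10. Yes, ord_22(13) = 10.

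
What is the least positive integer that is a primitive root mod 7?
g = 3. Powers: [3, 2, 6, 4, 5, 1] generates all 6 non-zero residues.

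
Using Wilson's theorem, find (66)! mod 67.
By Wilson's theorem, (66)! ≡ -1 ≡ 66 mod 67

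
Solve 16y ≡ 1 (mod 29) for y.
Since 29 is prime, by Fermat 16^(-1) ≡ 16^{27} ≡ 20 (mod 29). Verify: 16 × 20 = 320 ≡ 1 (mod 29)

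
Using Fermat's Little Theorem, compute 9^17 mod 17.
By Fermat: 9^{16} ≡ 1 mod 17. So 9^{17} = 9^{16} · 9^{1} ≡ 9^{1} ≡ 9 mod 17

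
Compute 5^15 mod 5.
By repeated squaring mod 5: 5^{1}≡0, 5^{2}≡0, 5^{4}≡0, 5^{8}≡0. Then 5^{15} = 5^{8+4+2+1} ≡ 0 × 0 × 0 × 0 ≡ 0 mod 5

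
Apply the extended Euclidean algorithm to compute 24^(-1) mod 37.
Extended GCD: 24(17) + 37(-11) = 1. So 24^(-1) ≡ 17 mod 37. Verify: 24 × 17 = 408 ≡ 1 mod 37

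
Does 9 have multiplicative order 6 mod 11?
Powers of 9 mod 11: 9^1≡9, 9^2≡4, 9^3≡3, 9^4≡5, 9^5≡1. Already 9^5≡1, so the order is 5 < 6. No, the actual order is 5.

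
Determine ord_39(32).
Powers of 32 mod 39: 32^1≡32, 32^2≡10, 32^3≡8, 32^4≡22, 32^5≡2, 32^6≡25, 32^7≡20, 32^8≡16, 32^9≡5, 32^10≡4, 32^11≡11, 32^12≡1. ord_39(32) = 12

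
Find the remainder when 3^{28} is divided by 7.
By Fermat: 3^{6} ≡ 1 (mod 7). 28 = 4×6 + 4. So 3^{28} ≡ 3^{4} ≡ 4 (mod 7)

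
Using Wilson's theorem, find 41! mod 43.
(42)! = (41)! × (42) ≡ -1 mod 43. So (41)! ≡ -1 × (42)^(-1) ≡ (-1)×(-1) = 1 mod 43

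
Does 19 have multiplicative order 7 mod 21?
Powers of 19 mod 21: 19^1≡19, 19^2≡4, 19^3≡13, 19^4≡16, 19^5≡10, 19^6≡1. Already 19^6≡1, so the order is 6 < 7. No, the actual order is 6.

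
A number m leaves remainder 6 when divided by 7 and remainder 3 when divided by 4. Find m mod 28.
M = 7 × 4 = 28. M₁ = 4, y₁ ≡ 2 mod 7. M₂ = 7, y₂ ≡ 3 mod 4. m = 6×4×2 + 3×7×3 ≡ 27 mod 28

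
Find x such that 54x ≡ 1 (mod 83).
Since 83 is prime, by Fermat 54^(-1) ≡ 54^{81} ≡ 20 (mod 83). Verify: 54 × 20 = 1080 ≡ 1 (mod 83)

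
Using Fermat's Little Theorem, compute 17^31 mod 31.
By Fermat: 17^{30} ≡ 1 mod 31. So 17^{31} = 17^{30} · 17^{1} ≡ 17^{1} ≡ 17 mod 31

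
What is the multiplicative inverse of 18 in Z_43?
Since 43 is prime, by Fermat 18^(-1) ≡ 18^{41} ≡ 12 mod 43. Verify: 18 × 12 = 216 ≡ 1 mod 43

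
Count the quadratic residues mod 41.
The squaring map on Z_41* is 2-to-1, so there are (40)/2 = 20 QRs.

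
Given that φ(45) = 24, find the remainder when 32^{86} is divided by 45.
By Euler: 32^{24} ≡ 1 (mod 45) since gcd(32, 45) = 1. 86 = 3×24 + 14. So 32^{86} ≡ 32^{14} ≡ 34 (mod 45)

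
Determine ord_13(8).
Powers of 8 mod 13: 8^1≡8, 8^2≡12, 8^3≡5, 8^4≡1. ord_13(8) = 4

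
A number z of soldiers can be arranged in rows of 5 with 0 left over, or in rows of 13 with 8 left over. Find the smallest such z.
M = 5 × 13 = 65. M₁ = 13, y₁ ≡ 2 mod 5. M₂ = 5, y₂ ≡ 8 mod 13. z = 0×13×2 + 8×5×8 ≡ 60 mod 65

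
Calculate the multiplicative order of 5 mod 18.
Powers of 5 mod 18: 5^1≡5, 5^2≡7, 5^3≡17, 5^4≡13, 5^5≡11, 5^6≡1. So the order of 5 is 6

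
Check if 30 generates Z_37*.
30^{18} ≡ 1 mod 37 and 18 < 36, so ord_37(30) = 18 ≠ 36 and 30 is not a primitive root.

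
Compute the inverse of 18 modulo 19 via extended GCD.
Extended GCD: 18(-1) + 19(1) = 1. So 18^(-1) ≡ -1 ≡ 18 (mod 19). Verify: 18 × 18 = 324 ≡ 1 (mod 19)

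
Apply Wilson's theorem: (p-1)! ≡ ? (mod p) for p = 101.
By Wilson's theorem, (100)! ≡ -1 ≡ 100 (mod 101)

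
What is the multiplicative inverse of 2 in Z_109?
Since 109 is prime, by Fermat 2^(-1) ≡ 2^{107} ≡ 55 mod 109. Verify: 2 × 55 = 110 ≡ 1 mod 109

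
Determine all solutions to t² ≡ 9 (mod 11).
The square roots of 9 mod 11 are 3 and 8. Verify: 3² = 9 ≡ 9 (mod 11)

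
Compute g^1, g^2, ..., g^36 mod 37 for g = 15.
15^1, 15^2, ..., 15^{36} mod 37: [15, 3, 8, 9, 24, 27, 35, 7, 31, 21, 19, 26, 20, 4, 23, 12, 32, 36, 22, 34, 29, 28, 13, 10, 2, 30, 6, 16, 18, 11, 17, 33, 14, 25, 5, 1]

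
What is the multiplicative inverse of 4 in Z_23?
Since 23 is prime, by Fermat 4^(-1) ≡ 4^{21} ≡ 6 mod 23. Verify: 4 × 6 = 24 ≡ 1 mod 23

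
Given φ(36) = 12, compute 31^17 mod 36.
By Euler: 31^{12} ≡ 1 mod 36 since gcd(31, 36) = 1. 17 = 1×12 + 5. So 31^{17} ≡ 31^{5} ≡ 7 mod 36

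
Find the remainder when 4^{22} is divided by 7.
By Fermat: 4^{6} ≡ 1 mod 7. 22 = 3×6 + 4. So 4^{22} ≡ 4^{4} ≡ 4 mod 7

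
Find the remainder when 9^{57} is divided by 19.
By Fermat: 9^{18} ≡ 1 mod 19. 57 = 3×18 + 3. So 9^{57} ≡ 9^{3} ≡ 7 mod 19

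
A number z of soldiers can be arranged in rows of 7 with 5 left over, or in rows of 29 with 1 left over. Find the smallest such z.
M = 7 × 29 = 203. M₁ = 29, y₁ ≡ 1 mod 7. M₂ = 7, y₂ ≡ 25 mod 29. z = 5×29×1 + 1×7×25 ≡ 117 mod 203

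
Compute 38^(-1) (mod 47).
Since 47 is prime, by Fermat 38^(-1) ≡ 38^{45} ≡ 26 (mod 47). Verify: 38 × 26 = 988 ≡ 1 (mod 47)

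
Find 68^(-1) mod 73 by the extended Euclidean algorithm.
Extended GCD: 68(29) + 73(-27) = 1. So 68^(-1) ≡ 29 mod 73. Verify: 68 × 29 = 1972 ≡ 1 mod 73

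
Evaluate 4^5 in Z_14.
By repeated squaring mod 14: 4^{1}≡4, 4^{2}≡2, 4^{4}≡4. Then 4^{5} = 4^{4+1} ≡ 4 × 4 ≡ 2 mod 14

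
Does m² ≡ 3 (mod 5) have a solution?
By Euler's criterion: 3^{2} ≡ 4 (mod 5). Since this equals -1 (≡ 4), 3 is not a QR.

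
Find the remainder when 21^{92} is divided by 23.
By Fermat: 21^{22} ≡ 1 (mod 23). 92 = 4×22 + 4. So 21^{92} ≡ 21^{4} ≡ 16 (mod 23)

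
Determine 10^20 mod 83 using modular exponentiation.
By repeated squaring mod 83: 10^{1}≡10, 10^{2}≡17, 10^{4}≡40, 10^{8}≡23, 10^{16}≡31. Then 10^{20} = 10^{16+4} ≡ 31 × 40 ≡ 78 mod 83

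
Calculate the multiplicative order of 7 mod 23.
Powers of 7 mod 23: 7^1≡7, 7^2≡3, 7^3≡21, 7^4≡9, 7^5≡17, 7^6≡4, 7^7≡5, 7^8≡12, 7^9≡15, 7^10≡13, 7^11≡22, 7^12≡16, 7^13≡20, 7^14≡2, 7^15≡14, 7^16≡6, 7^17≡19, 7^18≡18, 7^19≡11, 7^20≡8, 7^21≡10, 7^22≡1. Order = 22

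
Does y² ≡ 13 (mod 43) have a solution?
By Euler's criterion: 13^{21} ≡ 1 (mod 43). Since this equals 1, 13 is a QR.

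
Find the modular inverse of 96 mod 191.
Since 191 is prime, by Fermat 96^(-1) ≡ 96^{189} ≡ 2 (mod 191). Verify: 96 × 2 = 192 ≡ 1 (mod 191)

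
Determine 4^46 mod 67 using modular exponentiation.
By repeated squaring (mod 67): 4^{1}≡4, 4^{2}≡16, 4^{4}≡55, 4^{8}≡10, 4^{16}≡33, 4^{32}≡17. Then 4^{46} = 4^{32+8+4+2} ≡ 17 × 10 × 55 × 16 ≡ 56 (mod 67)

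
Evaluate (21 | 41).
(21/41) = 21^{20} mod 41 = 1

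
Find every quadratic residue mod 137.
Quadratic residues modulo 137: {1, 2, 4, 7, 8, 9, 11, 14, 15, 16, 17, 18, 19, 22, 25, 28, 30, 32, 34, 36, 37, 38, 39, 44, 49, 50, 56, 59, 60, 61, 63, 64, 65, 68, 69, 72, 73, 74, 76, 77, 78, 81, 87, 88, 93, 98, 99, 100, 101, 103, 105, 107, 109, 112, 115, 118, 119, 120, 121, 122, 123, 126, 128, 129, 130, 133, 135, 136}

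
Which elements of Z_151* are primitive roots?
There are φ(150) = 40 primitive roots mod 151: {6, 7, 12, 13, 14, 15, 30, 35, 48, 51, 52, 54, 56, 61, 63, 71, 77, 82, 89, 93, 96, 102, 104, 106, 108, 109, 111, 112, 114, 115, 117, 120, 126, 129, 130, 133, 134, 140, 141, 146}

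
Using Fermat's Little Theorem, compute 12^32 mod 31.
By Fermat: 12^{30} ≡ 1 (mod 31). So 12^{32} = 12^{30} · 12^{2} ≡ 12^{2} ≡ 20 (mod 31)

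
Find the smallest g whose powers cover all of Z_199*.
g = 3. Powers: [3, 9, 27, 81, 44, 132, 197, ...] generates all 198 non-zero residues.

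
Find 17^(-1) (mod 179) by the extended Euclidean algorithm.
Extended GCD: 17(-21) + 179(2) = 1. So 17^(-1) ≡ -21 ≡ 158 (mod 179). Verify: 17 × 158 = 2686 ≡ 1 (mod 179)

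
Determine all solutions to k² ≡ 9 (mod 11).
The square roots of 9 mod 11 are 3 and 8. Verify: 3² = 9 ≡ 9 (mod 11)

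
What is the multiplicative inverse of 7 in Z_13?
Since 13 is prime, by Fermat 7^(-1) ≡ 7^{11} ≡ 2 mod 13. Verify: 7 × 2 = 14 ≡ 1 mod 13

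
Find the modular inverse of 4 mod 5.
Since 5 is prime, by Fermat 4^(-1) ≡ 4^{3} ≡ 4 (mod 5). Verify: 4 × 4 = 16 ≡ 1 (mod 5)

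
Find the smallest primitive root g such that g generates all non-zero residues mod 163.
g = 2. For each prime q|162: 2^{81}≡162, 2^{54}≡104, none ≡ 1, so ord_163(2) = 162 and 2 is a primitive root.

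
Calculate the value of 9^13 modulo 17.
By repeated squaring mod 17: 9^{1}≡9, 9^{2}≡13, 9^{4}≡16, 9^{8}≡1. Then 9^{13} = 9^{8+4+1} ≡ 1 × 16 × 9 ≡ 8 mod 17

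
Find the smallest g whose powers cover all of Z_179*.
g = 2. For each prime q|178: 2^{89}≡178, 2^{2}≡4, none ≡ 1, so ord_179(2) = 178 and 2 is a primitive root.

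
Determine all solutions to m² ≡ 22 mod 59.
The square roots of 22 mod 59 are 9 and 50. Verify: 9² = 81 ≡ 22 mod 59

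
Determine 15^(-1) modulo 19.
Since 19 is prime, by Fermat 15^(-1) ≡ 15^{17} ≡ 14 mod 19. Verify: 15 × 14 = 210 ≡ 1 mod 19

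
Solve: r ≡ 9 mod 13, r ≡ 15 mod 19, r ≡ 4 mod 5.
M = 13 × 19 × 5 = 1235. M₁ = 95, y₁ ≡ 10 mod 13. M₂ = 65, y₂ ≡ 12 mod 19. M₃ = 247, y₃ ≡ 3 mod 5. r = 9×95×10 + 15×65×12 + 4×247×3 ≡ 984 mod 1235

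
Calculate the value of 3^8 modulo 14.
By repeated squaring (mod 14): 3^{1}≡3, 3^{2}≡9, 3^{4}≡11, 3^{8}≡9. So 3^{8} ≡ 9 (mod 14)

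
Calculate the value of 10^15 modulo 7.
Using Fermat: 10^{6} ≡ 1 mod 7. 15 ≡ 3 mod 6. So 10^{15} ≡ 10^{3} ≡ 6 mod 7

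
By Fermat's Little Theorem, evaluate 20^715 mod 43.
By Fermat: 20^{42} ≡ 1 mod 43. 715 ≡ 1 mod 42. So 20^{715} ≡ 20^{1} ≡ 20 mod 43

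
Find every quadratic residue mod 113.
QRs mod 113: {1, 2, 4, 7, 8, 9, 11, 13, 14, 15, 16, 18, 22, 25, 26, 28, 30, 31, 32, 36, 41, 44, 49, 50, 51, 52, 53, 56, 57, 60, 61, 62, 63, 64, 69, 72, 77, 81, 82, 83, 85, 87, 88, 91, 95, 97, 98, 99, 100, 102, 104, 105, 106, 109, 111, 112}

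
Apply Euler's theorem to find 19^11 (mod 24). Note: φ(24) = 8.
By Euler: 19^{8} ≡ 1 (mod 24) since gcd(19, 24) = 1. 11 = 1×8 + 3. So 19^{11} ≡ 19^{3} ≡ 19 (mod 24)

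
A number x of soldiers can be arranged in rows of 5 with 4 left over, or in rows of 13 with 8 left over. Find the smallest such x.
M = 5 × 13 = 65. M₁ = 13, y₁ ≡ 2 (mod 5). M₂ = 5, y₂ ≡ 8 (mod 13). x = 4×13×2 + 8×5×8 ≡ 34 (mod 65)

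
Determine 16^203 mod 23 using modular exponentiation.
Using Fermat: 16^{22} ≡ 1 mod 23. 203 ≡ 5 mod 22. So 16^{203} ≡ 16^{5} ≡ 6 mod 23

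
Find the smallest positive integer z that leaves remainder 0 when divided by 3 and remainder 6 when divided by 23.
M = 3 × 23 = 69. M₁ = 23, y₁ ≡ 2 (mod 3). M₂ = 3, y₂ ≡ 8 (mod 23). z = 0×23×2 + 6×3×8 ≡ 6 (mod 69)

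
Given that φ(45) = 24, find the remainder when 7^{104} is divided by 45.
By Euler: 7^{24} ≡ 1 (mod 45) since gcd(7, 45) = 1. 104 = 4×24 + 8. So 7^{104} ≡ 7^{8} ≡ 31 (mod 45)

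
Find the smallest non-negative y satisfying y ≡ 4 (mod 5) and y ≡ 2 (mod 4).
M = 5 × 4 = 20. M₁ = 4, y₁ ≡ 4 (mod 5). M₂ = 5, y₂ ≡ 1 (mod 4). y = 4×4×4 + 2×5×1 ≡ 14 (mod 20)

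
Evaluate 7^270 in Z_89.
Using Fermat: 7^{88} ≡ 1 mod 89. 270 ≡ 6 mod 88. So 7^{270} ≡ 7^{6} ≡ 80 mod 89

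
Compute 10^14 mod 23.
By repeated squaring mod 23: 10^{1}≡10, 10^{2}≡8, 10^{4}≡18, 10^{8}≡2. Then 10^{14} = 10^{8+4+2} ≡ 2 × 18 × 8 ≡ 12 mod 23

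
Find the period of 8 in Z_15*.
Powers of 8 mod 15: 8^1≡8, 8^2≡4, 8^3≡2, 8^4≡1. So the order of 8 is 4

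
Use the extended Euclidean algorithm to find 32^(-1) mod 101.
Extended GCD: 32(-41) + 101(13) = 1. So 32^(-1) ≡ -41 ≡ 60 mod 101. Verify: 32 × 60 = 1920 ≡ 1 mod 101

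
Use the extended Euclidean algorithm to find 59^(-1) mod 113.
Extended GCD: 59(23) + 113(-12) = 1. So 59^(-1) ≡ 23 (mod 113). Verify: 59 × 23 = 1357 ≡ 1 (mod 113)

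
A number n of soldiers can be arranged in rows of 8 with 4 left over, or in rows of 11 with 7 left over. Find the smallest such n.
M = 8 × 11 = 88. M₁ = 11, y₁ ≡ 3 (mod 8). M₂ = 8, y₂ ≡ 7 (mod 11). n = 4×11×3 + 7×8×7 ≡ 84 (mod 88)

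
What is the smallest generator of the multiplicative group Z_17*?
g = 3. Powers: [3, 9, 10, 13, 5, 15, 11, 16, ...] generates all 16 non-zero residues.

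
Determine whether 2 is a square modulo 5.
By Euler's criterion: 2^{2} ≡ 4 (mod 5). Since this equals -1 (≡ 4), 2 is not a QR.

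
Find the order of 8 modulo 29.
Powers of 8 mod 29: 8^1≡8, 8^2≡6, 8^3≡19, 8^4≡7, 8^5≡27, 8^6≡13, 8^7≡17, 8^8≡20, 8^9≡15, 8^10≡4, 8^11≡3, 8^12≡24, 8^13≡18, 8^14≡28, 8^15≡21, 8^16≡23, 8^17≡10, 8^18≡22, 8^19≡2, 8^20≡16, 8^21≡12, 8^22≡9, 8^23≡14, 8^24≡25, 8^25≡26, 8^26≡5, 8^27≡11, 8^28≡1. Order = 28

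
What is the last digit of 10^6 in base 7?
Using Fermat: 10^{6} ≡ 1 (mod 7). 6 ≡ 0 (mod 6). So 10^{6} ≡ 10^{0} ≡ 1 (mod 7)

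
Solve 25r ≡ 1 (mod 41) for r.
Since 41 is prime, by Fermat 25^(-1) ≡ 25^{39} ≡ 23 (mod 41). Verify: 25 × 23 = 575 ≡ 1 (mod 41)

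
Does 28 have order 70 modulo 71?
ord_71(28) divides 70. For each prime q|70: 28^{35}≡70, 28^{14}≡57, 28^{10}≡30, none ≡ 1. So 28 has order 70 and is a primitive root mod 71.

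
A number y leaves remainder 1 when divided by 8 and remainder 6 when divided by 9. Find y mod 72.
M = 8 × 9 = 72. M₁ = 9, y₁ ≡ 1 mod 8. M₂ = 8, y₂ ≡ 8 mod 9. y = 1×9×1 + 6×8×8 ≡ 33 mod 72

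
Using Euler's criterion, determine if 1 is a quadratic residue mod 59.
By Euler's criterion: 1^{29} ≡ 1 mod 59. Since this equals 1, 1 is a QR.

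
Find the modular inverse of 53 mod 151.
Since 151 is prime, by Fermat 53^(-1) ≡ 53^{149} ≡ 57 (mod 151). Verify: 53 × 57 = 3021 ≡ 1 (mod 151)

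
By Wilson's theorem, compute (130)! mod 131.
By Wilson's theorem, (130)! ≡ -1 ≡ 130 mod 131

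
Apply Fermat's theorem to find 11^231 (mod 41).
By Fermat: 11^{40} ≡ 1 (mod 41). 231 ≡ 31 (mod 40). So 11^{231} ≡ 11^{31} ≡ 24 (mod 41)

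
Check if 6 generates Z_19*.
6^{9} ≡ 1 (mod 19) and 9 < 18, so ord_19(6) = 9 ≠ 18 and 6 is not a primitive root.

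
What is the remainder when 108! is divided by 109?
By Wilson's theorem, (108)! ≡ -1 ≡ 108 mod 109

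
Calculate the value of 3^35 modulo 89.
By repeated squaring (mod 89): 3^{1}≡3, 3^{2}≡9, 3^{4}≡81, 3^{8}≡64, 3^{16}≡2, 3^{32}≡4. Then 3^{35} = 3^{32+2+1} ≡ 4 × 9 × 3 ≡ 19 (mod 89)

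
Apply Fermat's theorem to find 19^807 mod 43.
By Fermat: 19^{42} ≡ 1 mod 43. 807 ≡ 9 mod 42. So 19^{807} ≡ 19^{9} ≡ 27 mod 43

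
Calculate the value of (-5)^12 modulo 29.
By repeated squaring mod 29: (-5)^{1}≡24, (-5)^{2}≡25, (-5)^{4}≡16, (-5)^{8}≡24. Then (-5)^{12} = (-5)^{8+4} ≡ 24 × 16 ≡ 7 mod 29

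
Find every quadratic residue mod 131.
Squares in Z_131*: {1, 3, 4, 5, 7, 9, 11, 12, 13, 15, 16, 20, 21, 25, 27, 28, 33, 34, 35, 36, 38, 39, 41, 43, 44, 45, 46, 48, 49, 52, 53, 55, 58, 59, 60, 61, 62, 63, 64, 65, 74, 75, 77, 80, 81, 84, 89, 91, 94, 99, 100, 101, 102, 105, 107, 108, 109, 112, 113, 114, 117, 121, 123, 125, 129}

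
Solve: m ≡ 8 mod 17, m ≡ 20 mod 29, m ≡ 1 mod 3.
M = 17 × 29 × 3 = 1479. M₁ = 87, y₁ ≡ 9 mod 17. M₂ = 51, y₂ ≡ 4 mod 29. M₃ = 493, y₃ ≡ 1 mod 3. m = 8×87×9 + 20×51×4 + 1×493×1 ≡ 484 mod 1479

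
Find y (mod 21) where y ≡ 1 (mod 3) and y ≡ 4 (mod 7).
M = 3 × 7 = 21. M₁ = 7, y₁ ≡ 1 (mod 3). M₂ = 3, y₂ ≡ 5 (mod 7). y = 1×7×1 + 4×3×5 ≡ 4 (mod 21)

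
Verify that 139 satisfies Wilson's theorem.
(138)! mod 139 = 138. Since this equals -1 mod 139, Wilson confirms 139 is prime.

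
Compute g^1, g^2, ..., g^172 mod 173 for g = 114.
114^1, 114^2, ..., 114^{172} mod 173: [114, 21, 145, 95, 104, 92, 108, 29, 19, 90, 53, 160, 75, 73, 18, 149, 32, 15, 153, 142, 99, 41, 3, 169, 63, 89, 112, 139, 103, 151, 87, 57, 97, 159, 134, 52, 46, 54, 101, 96, 45, 113, 80, 124, 123, 9, 161, 16, 94, 163, 71, 136, 107, 88, 171, 118, 131, 56, 156, 138, 162, 130, 115, 135, 166, 67, 26, 23, 27, 137, 48, 109, 143, 40, 62, 148, 91, 167, 8, 47, 168, 122, 68, 140, 44, 172, 59, 152, 28, 78, 69, 81, 65, 144, 154, 83, 120, 13, 98, 100, 155, 24, 141, 158, 20, 31, 74, 132, 170, 4, 110, 84, 61, 34, 70, 22, 86, 116, 76, 14, 39, 121, 127, 119, 72, 77, 128, 60, 93, 49, 50, 164, 12, 157, 79, 10, 102, 37, 66, 85, 2, 55, 42, 117, 17, 35, 11, 43, 58, 38, 7, 106, 147, 150, 146, 36, 125, 64, 30, 133, 111, 25, 82, 6, 165, 126, 5, 51, 105, 33, 129, 1]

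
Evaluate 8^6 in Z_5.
Using Fermat: 8^{4} ≡ 1 (mod 5). 6 ≡ 2 (mod 4). So 8^{6} ≡ 8^{2} ≡ 4 (mod 5)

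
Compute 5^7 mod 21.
By repeated squaring mod 21: 5^{1}≡5, 5^{2}≡4, 5^{4}≡16. Then 5^{7} = 5^{4+2+1} ≡ 16 × 4 × 5 ≡ 5 mod 21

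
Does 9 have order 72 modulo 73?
9^{6} ≡ 1 mod 73 and 6 < 72, so ord_73(9) = 6 ≠ 72 and 9 is not a primitive root.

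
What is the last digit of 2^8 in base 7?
Using Fermat: 2^{6} ≡ 1 (mod 7). 8 ≡ 2 (mod 6). So 2^{8} ≡ 2^{2} ≡ 4 (mod 7)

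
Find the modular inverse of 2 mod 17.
Since 17 is prime, by Fermat 2^(-1) ≡ 2^{15} ≡ 9 mod 17. Verify: 2 × 9 = 18 ≡ 1 mod 17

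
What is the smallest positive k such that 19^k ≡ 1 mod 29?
Powers of 19 mod 29: 19^1≡19, 19^2≡13, 19^3≡15, 19^4≡24, 19^5≡21, 19^6≡22, 19^7≡12, 19^8≡25, 19^9≡11, 19^10≡6, 19^11≡27, 19^12≡20, 19^13≡3, 19^14≡28, 19^15≡10, 19^16≡16, 19^17≡14, 19^18≡5, 19^19≡8, 19^20≡7, 19^21≡17, 19^22≡4, 19^23≡18, 19^24≡23, 19^25≡2, 19^26≡9, 19^27≡26, 19^28≡1. ord_29(19) = 28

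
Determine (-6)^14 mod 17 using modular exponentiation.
By repeated squaring (mod 17): (-6)^{1}≡11, (-6)^{2}≡2, (-6)^{4}≡4, (-6)^{8}≡16. Then (-6)^{14} = (-6)^{8+4+2} ≡ 16 × 4 × 2 ≡ 9 (mod 17)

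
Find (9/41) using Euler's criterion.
(9/41) = 9^{20} mod 41 = 1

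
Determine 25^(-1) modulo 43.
Since 43 is prime, by Fermat 25^(-1) ≡ 25^{41} ≡ 31 mod 43. Verify: 25 × 31 = 775 ≡ 1 mod 43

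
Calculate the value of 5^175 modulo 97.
Using Fermat: 5^{96} ≡ 1 mod 97. 175 ≡ 79 mod 96. So 5^{175} ≡ 5^{79} ≡ 90 mod 97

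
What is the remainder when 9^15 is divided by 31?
By repeated squaring mod 31: 9^{1}≡9, 9^{2}≡19, 9^{4}≡20, 9^{8}≡28. Then 9^{15} = 9^{8+4+2+1} ≡ 28 × 20 × 19 × 9 ≡ 1 mod 31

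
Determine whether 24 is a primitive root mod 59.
ord_59(24) divides 58. For each prime q|58: 24^{29}≡58, 24^{2}≡45, none ≡ 1. So 24 has order 58 and is a primitive root mod 59.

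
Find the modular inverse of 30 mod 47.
Since 47 is prime, by Fermat 30^(-1) ≡ 30^{45} ≡ 11 (mod 47). Verify: 30 × 11 = 330 ≡ 1 (mod 47)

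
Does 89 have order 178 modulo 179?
89^{89} ≡ 1 (mod 179) and 89 < 178, so ord_179(89) = 89 ≠ 178 and 89 is not a primitive root.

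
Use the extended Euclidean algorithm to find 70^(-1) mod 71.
Extended GCD: 70(-1) + 71(1) = 1. So 70^(-1) ≡ -1 ≡ 70 (mod 71). Verify: 70 × 70 = 4900 ≡ 1 (mod 71)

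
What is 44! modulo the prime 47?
(46)! = (44)! × (45) × (46) ≡ -1 (mod 47). So (44)! ≡ -1 × [(46)(45)]^(-1) ≡ 23 (mod 47)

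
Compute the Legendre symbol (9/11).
(9/11) = 9^{5} mod 11 = 1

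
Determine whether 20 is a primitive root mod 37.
ord_37(20) divides 36. For each prime q|36: 20^{18}≡36, 20^{12}≡26, none ≡ 1. So 20 has order 36 and is a primitive root mod 37.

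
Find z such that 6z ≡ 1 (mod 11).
Since 11 is prime, by Fermat 6^(-1) ≡ 6^{9} ≡ 2 (mod 11). Verify: 6 × 2 = 12 ≡ 1 (mod 11)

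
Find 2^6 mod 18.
By repeated squaring mod 18: 2^{1}≡2, 2^{2}≡4, 2^{4}≡16. Then 2^{6} = 2^{4+2} ≡ 16 × 4 ≡ 10 mod 18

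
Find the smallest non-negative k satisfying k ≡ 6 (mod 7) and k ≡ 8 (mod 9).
M = 7 × 9 = 63. M₁ = 9, y₁ ≡ 4 (mod 7). M₂ = 7, y₂ ≡ 4 (mod 9). k = 6×9×4 + 8×7×4 ≡ 62 (mod 63)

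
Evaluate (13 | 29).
(13/29) = 13^{14} mod 29 = 1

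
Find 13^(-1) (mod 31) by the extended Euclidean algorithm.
Extended GCD: 13(12) + 31(-5) = 1. So 13^(-1) ≡ 12 (mod 31). Verify: 13 × 12 = 156 ≡ 1 (mod 31)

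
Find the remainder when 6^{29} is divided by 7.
By Fermat: 6^{6} ≡ 1 mod 7. 29 = 4×6 + 5. So 6^{29} ≡ 6^{5} ≡ 6 mod 7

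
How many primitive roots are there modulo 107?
A prime p has φ(p-1) primitive roots; here φ(106) = 52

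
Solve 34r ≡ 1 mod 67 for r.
Since 67 is prime, by Fermat 34^(-1) ≡ 34^{65} ≡ 2 mod 67. Verify: 34 × 2 = 68 ≡ 1 mod 67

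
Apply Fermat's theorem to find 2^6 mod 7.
By Fermat's Little Theorem, 2^{6} ≡ 1 mod 7 since 7 is prime and gcd(2, 7) = 1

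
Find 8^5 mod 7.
By repeated squaring mod 7: 8^{1}≡1, 8^{2}≡1, 8^{4}≡1. Then 8^{5} = 8^{4+1} ≡ 1 × 1 ≡ 1 mod 7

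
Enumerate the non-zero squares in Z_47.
Squares in Z_47*: {1, 2, 3, 4, 6, 7, 8, 9, 12, 14, 16, 17, 18, 21, 24, 25, 27, 28, 32, 34, 36, 37, 42}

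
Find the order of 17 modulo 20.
Powers of 17 mod 20: 17^1≡17, 17^2≡9, 17^3≡13, 17^4≡1. ord_20(17) = 4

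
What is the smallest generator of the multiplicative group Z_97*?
g = 5. For each prime q|96: 5^{48}≡96, 5^{32}≡35, none ≡ 1, so ord_97(5) = 96 and 5 is a primitive root.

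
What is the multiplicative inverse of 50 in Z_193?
Since 193 is prime, by Fermat 50^(-1) ≡ 50^{191} ≡ 166 (mod 193). Verify: 50 × 166 = 8300 ≡ 1 (mod 193)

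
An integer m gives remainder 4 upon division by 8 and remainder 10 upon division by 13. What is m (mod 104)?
M = 8 × 13 = 104. M₁ = 13, y₁ ≡ 5 (mod 8). M₂ = 8, y₂ ≡ 5 (mod 13). m = 4×13×5 + 10×8×5 ≡ 36 (mod 104)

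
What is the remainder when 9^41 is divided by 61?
By repeated squaring (mod 61): 9^{1}≡9, 9^{2}≡20, 9^{4}≡34, 9^{8}≡58, 9^{16}≡9, 9^{32}≡20. Then 9^{41} = 9^{32+8+1} ≡ 20 × 58 × 9 ≡ 9 (mod 61)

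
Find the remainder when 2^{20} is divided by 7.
By Fermat: 2^{6} ≡ 1 (mod 7). 20 = 3×6 + 2. So 2^{20} ≡ 2^{2} ≡ 4 (mod 7)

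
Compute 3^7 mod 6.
By repeated squaring mod 6: 3^{1}≡3, 3^{2}≡3, 3^{4}≡3. Then 3^{7} = 3^{4+2+1} ≡ 3 × 3 × 3 ≡ 3 mod 6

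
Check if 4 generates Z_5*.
4^{2} ≡ 1 mod 5 and 2 < 4, so ord_5(4) = 2 ≠ 4 and 4 is not a primitive root.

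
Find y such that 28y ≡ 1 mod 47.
Since 47 is prime, by Fermat 28^(-1) ≡ 28^{45} ≡ 42 mod 47. Verify: 28 × 42 = 1176 ≡ 1 mod 47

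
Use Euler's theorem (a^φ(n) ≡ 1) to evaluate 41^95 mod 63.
By Euler: 41^{36} ≡ 1 mod 63 since gcd(41, 63) = 1. 95 = 2×36 + 23. So 41^{95} ≡ 41^{23} ≡ 20 mod 63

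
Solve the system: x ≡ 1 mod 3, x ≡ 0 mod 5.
M = 3 × 5 = 15. M₁ = 5, y₁ ≡ 2 mod 3. M₂ = 3, y₂ ≡ 2 mod 5. x = 1×5×2 + 0×3×2 ≡ 10 mod 15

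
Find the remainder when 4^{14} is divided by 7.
By Fermat: 4^{6} ≡ 1 (mod 7). 14 = 2×6 + 2. So 4^{14} ≡ 4^{2} ≡ 2 (mod 7)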